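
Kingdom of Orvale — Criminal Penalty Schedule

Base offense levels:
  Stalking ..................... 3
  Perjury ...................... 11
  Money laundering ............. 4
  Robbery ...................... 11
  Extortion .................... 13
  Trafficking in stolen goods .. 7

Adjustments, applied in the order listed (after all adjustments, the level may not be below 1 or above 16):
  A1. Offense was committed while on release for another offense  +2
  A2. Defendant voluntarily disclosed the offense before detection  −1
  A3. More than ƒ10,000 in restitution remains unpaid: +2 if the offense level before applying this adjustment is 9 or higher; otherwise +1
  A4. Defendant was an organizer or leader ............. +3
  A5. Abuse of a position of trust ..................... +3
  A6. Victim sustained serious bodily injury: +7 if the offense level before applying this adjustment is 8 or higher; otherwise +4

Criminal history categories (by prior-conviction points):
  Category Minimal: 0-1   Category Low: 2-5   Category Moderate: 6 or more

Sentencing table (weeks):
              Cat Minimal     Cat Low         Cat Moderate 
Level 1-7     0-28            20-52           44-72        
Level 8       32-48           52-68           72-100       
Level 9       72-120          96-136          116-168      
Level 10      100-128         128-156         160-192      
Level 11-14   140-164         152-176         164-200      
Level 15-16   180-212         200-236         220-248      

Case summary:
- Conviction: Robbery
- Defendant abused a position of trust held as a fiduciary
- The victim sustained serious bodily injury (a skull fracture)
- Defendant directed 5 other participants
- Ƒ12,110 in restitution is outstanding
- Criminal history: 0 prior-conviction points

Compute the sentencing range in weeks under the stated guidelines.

Base offense level for robbery: 11.
A1 does not apply.
A3 applies (level before this adjustment is 11 ≥ 9, so +2): 11 + 2 = 13.
A4 applies: 13 + 3 = 16.
A5 applies: 16 + 3 = 19.
A6 applies (level before this adjustment is 19 ≥ 8, so +7): 19 + 7 = 26.
Level 26 exceeds the maximum of 16; capped at 16.
Final offense level: 16.
Criminal history: 0 prior points → Category Minimal (0-1).
Level 16 falls in the 15-16 band.
Grid: Level 15-16 × Category Minimal = 180-212 weeks.

180-212 weeks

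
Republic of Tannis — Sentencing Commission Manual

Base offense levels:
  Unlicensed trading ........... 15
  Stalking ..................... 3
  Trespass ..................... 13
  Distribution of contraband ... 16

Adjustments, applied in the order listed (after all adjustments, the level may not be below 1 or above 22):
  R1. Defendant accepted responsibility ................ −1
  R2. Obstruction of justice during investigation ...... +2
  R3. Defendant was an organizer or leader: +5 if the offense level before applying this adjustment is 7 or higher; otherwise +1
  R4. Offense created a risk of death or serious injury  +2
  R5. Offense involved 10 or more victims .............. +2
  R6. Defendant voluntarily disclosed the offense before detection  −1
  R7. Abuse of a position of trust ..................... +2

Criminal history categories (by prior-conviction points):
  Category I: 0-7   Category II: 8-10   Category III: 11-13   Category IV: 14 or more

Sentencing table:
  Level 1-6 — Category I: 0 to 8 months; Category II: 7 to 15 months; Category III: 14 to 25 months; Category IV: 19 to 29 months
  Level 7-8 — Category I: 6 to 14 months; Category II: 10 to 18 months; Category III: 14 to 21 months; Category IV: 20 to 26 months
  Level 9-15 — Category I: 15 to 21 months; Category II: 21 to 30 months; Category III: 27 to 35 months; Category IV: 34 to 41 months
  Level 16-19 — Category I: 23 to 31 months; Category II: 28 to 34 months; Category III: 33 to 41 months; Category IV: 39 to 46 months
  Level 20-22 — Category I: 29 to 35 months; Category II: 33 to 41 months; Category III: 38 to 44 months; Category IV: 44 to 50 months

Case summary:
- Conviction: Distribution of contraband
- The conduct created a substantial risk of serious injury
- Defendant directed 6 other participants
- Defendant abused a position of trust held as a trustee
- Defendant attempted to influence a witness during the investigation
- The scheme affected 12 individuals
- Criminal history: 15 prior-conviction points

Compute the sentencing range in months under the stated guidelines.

Base offense level for distribution of contraband: 16.
R2 applies: 16 + 2 = 18.
R3 applies (level before this adjustment is 18 ≥ 7, so +5): 18 + 5 = 23.
R4 applies: 23 + 2 = 25.
R5 applies: 25 + 2 = 27.
R7 applies: 27 + 2 = 29.
Level 29 exceeds the maximum of 22; capped at 22.
Final offense level: 22.
Criminal history: 15 prior points → Category IV (14+).
Level 22 falls in the 20-22 band.
Grid: Level 20-22 × Category IV = 44-50 months.

44-50 months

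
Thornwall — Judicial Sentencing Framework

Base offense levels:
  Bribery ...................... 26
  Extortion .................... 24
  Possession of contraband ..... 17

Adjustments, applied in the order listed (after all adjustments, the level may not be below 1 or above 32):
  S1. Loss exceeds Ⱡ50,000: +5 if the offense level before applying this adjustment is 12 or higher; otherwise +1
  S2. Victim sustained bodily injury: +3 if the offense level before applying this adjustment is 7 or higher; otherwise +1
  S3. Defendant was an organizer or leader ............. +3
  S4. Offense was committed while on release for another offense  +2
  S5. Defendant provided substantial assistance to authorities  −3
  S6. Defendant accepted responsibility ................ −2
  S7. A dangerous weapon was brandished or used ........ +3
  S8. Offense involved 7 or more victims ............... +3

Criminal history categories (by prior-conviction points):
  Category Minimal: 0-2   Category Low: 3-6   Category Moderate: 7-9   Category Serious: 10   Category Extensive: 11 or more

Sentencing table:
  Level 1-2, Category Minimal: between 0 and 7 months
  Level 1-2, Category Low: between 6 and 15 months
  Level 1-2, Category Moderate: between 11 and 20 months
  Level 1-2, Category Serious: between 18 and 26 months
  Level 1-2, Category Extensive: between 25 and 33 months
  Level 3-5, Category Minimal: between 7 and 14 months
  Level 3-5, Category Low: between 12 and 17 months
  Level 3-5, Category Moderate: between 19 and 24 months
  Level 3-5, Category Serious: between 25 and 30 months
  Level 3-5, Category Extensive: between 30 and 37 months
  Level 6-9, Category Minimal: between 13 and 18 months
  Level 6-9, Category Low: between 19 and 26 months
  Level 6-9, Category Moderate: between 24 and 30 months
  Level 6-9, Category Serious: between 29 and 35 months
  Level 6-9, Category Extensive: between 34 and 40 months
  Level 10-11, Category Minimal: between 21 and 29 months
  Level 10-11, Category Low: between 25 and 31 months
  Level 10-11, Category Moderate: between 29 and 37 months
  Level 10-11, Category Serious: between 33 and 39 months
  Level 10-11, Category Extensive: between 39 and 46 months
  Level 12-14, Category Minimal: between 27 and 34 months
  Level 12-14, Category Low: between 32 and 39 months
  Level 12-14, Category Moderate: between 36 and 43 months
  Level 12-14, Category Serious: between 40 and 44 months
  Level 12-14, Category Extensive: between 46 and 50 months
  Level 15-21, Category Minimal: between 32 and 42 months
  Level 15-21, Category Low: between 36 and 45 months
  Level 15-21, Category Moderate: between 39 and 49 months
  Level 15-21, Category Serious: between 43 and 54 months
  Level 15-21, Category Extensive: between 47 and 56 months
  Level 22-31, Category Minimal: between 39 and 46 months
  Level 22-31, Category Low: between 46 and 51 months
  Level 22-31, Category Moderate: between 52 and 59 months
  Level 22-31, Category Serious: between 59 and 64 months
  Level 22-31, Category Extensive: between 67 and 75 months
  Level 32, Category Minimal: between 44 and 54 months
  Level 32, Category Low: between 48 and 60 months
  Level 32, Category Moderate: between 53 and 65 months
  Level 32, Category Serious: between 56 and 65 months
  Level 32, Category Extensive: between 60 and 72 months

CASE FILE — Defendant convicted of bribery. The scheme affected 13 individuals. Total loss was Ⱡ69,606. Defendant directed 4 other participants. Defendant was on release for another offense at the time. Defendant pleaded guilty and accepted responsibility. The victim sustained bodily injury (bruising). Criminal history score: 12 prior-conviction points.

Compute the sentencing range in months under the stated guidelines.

60-72 months

Base offense level for bribery: 26.
S1 applies (level before this adjustment is 26 ≥ 12, so +5): 26 + 5 = 31.
S2 applies (level before this adjustment is 31 ≥ 7, so +3): 31 + 3 = 34.
S3 applies: 34 + 3 = 37.
S4 applies: 37 + 2 = 39.
S5 does not apply.
S6 applies: 39 − 2 = 37.
S8 applies: 37 + 3 = 40.
Level 40 exceeds the maximum of 32; capped at 32.
Final offense level: 32.
Criminal history: 12 prior points → Category Extensive (11+).
Level 32 falls in the 32 band.
Grid: Level 32 × Category Extensive = 60-72 months.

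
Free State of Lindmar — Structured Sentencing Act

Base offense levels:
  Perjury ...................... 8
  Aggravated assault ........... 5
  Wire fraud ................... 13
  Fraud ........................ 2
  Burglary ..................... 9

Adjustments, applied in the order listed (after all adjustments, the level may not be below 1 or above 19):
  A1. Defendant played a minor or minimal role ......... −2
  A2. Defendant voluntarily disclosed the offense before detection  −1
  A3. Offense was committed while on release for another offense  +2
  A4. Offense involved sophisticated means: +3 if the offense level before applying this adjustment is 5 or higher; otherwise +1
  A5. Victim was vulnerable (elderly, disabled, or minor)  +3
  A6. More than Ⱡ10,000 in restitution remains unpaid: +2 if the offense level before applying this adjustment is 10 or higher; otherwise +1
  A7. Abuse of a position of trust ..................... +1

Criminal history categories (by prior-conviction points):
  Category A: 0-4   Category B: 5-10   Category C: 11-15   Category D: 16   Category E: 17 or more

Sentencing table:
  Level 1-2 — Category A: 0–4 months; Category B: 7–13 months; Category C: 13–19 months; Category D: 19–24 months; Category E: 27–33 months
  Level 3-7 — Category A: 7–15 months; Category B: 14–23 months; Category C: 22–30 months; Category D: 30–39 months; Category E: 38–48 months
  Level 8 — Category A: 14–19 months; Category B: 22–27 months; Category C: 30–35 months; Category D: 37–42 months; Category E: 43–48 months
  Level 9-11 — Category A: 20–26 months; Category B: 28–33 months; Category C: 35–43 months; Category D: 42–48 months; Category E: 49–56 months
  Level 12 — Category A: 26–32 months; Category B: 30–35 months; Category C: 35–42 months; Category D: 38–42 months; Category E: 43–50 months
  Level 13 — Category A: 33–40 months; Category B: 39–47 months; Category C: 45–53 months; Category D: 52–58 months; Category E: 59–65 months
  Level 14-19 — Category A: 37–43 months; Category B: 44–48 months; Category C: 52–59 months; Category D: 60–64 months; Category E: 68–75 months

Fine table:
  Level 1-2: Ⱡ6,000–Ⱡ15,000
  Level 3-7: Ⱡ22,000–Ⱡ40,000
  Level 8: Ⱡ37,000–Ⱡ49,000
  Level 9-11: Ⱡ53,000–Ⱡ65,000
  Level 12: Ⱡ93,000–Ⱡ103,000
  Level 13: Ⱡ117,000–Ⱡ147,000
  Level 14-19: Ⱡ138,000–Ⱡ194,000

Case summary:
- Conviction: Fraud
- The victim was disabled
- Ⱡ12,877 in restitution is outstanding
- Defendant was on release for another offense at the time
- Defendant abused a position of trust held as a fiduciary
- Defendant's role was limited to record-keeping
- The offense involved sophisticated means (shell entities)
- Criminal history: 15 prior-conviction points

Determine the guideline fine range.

Ⱡ37,000–Ⱡ49,000

Base offense level for fraud: 2.
A1 applies: 2 − 2 = 0.
A2 does not apply.
A3 applies: 0 + 2 = 2.
A4 applies (level before this adjustment is 2 < 5, so +1): 2 + 1 = 3.
A5 applies: 3 + 3 = 6.
A6 applies (level before this adjustment is 6 < 10, so +1): 6 + 1 = 7.
A7 applies: 7 + 1 = 8.
Final offense level: 8.
Level 8 falls in the 8 band.
Fine table: Level 8 → Ⱡ37,000–Ⱡ49,000.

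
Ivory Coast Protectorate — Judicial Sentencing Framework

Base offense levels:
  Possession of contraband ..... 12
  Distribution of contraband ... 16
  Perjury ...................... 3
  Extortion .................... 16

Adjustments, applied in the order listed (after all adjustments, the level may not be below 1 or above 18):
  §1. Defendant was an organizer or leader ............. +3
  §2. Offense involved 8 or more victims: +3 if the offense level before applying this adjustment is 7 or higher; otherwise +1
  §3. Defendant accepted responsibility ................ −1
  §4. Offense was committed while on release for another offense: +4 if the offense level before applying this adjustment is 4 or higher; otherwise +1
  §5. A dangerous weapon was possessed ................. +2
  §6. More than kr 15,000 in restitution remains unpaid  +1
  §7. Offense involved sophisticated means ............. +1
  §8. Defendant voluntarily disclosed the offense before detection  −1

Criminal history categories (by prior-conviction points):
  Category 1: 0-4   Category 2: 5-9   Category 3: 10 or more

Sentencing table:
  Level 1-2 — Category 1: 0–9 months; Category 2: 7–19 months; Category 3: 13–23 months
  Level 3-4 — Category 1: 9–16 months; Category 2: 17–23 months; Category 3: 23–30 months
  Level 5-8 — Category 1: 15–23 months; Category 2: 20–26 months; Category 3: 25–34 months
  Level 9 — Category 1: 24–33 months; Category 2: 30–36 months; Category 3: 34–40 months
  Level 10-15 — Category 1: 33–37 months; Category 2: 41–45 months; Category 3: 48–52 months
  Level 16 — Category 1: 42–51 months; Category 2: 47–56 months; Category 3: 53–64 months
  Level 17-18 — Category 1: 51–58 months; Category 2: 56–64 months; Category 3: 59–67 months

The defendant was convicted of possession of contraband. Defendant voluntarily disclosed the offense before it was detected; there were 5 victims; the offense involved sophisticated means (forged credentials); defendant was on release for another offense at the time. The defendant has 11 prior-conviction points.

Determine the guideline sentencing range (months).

53-64 months

Base offense level for possession of contraband: 12.
§3 does not apply.
§4 applies (level before this adjustment is 12 ≥ 4, so +4): 12 + 4 = 16.
§5 does not apply.
§6 does not apply.
§7 applies: 16 + 1 = 17.
§8 applies: 17 − 1 = 16.
Final offense level: 16.
Criminal history: 11 prior points → Category 3 (10+).
Level 16 falls in the 16 band.
Grid: Level 16 × Category 3 = 53-64 months.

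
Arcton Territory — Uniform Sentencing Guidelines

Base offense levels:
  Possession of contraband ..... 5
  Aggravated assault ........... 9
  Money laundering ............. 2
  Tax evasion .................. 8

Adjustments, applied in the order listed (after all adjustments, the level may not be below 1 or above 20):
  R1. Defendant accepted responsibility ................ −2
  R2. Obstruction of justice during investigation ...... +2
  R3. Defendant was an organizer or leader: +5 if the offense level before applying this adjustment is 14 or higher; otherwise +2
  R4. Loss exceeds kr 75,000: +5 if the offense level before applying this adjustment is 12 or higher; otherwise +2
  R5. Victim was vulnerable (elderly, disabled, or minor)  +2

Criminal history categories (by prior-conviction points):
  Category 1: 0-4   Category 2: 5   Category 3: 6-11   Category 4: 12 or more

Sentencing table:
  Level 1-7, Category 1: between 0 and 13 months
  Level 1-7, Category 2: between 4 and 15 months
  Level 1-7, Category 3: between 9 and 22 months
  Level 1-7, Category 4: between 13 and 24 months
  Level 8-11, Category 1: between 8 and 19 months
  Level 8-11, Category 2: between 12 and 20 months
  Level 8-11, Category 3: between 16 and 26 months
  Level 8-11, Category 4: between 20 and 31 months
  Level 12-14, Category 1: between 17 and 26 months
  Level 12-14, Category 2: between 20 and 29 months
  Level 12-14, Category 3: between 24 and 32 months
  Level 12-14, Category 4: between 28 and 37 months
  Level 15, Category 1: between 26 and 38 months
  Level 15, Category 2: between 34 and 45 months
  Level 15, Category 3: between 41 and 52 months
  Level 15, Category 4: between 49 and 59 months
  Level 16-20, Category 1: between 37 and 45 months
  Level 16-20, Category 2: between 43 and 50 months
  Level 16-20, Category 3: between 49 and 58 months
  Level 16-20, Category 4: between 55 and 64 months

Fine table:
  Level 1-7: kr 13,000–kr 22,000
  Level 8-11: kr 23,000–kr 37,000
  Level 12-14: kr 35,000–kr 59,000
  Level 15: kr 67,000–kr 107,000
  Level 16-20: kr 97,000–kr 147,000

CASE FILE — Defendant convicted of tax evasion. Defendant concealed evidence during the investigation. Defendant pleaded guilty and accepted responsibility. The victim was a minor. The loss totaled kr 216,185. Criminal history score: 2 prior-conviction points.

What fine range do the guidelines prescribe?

kr 35,000–kr 59,000

Base offense level for tax evasion: 8.
R1 applies: 8 − 2 = 6.
R2 applies: 6 + 2 = 8.
R3 does not apply.
R4 applies (level before this adjustment is 8 < 12, so +2): 8 + 2 = 10.
R5 applies: 10 + 2 = 12.
Final offense level: 12.
Level 12 falls in the 12-14 band.
Fine table: Level 12-14 → kr 35,000–kr 59,000.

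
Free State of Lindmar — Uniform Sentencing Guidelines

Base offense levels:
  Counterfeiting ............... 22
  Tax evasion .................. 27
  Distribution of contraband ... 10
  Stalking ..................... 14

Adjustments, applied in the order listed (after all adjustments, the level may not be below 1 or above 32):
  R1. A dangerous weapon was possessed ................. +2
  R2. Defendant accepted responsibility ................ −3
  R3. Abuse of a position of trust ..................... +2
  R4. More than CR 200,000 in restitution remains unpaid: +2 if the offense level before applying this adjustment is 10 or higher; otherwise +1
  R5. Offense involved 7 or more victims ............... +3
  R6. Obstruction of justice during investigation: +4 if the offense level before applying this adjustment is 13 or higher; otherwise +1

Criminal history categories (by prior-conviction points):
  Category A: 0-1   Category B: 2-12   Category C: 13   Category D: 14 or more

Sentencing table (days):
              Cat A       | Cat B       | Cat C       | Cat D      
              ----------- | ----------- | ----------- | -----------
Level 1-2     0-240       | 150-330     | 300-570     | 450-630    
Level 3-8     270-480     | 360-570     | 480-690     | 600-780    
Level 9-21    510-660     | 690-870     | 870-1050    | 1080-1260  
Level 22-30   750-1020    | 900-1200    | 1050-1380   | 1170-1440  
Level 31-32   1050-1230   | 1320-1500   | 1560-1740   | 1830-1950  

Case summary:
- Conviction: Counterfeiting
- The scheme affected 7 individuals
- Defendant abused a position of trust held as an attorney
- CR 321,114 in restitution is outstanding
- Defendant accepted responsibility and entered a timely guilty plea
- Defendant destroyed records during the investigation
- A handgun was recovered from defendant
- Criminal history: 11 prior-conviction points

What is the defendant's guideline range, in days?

1320-1500 days

Base offense level for counterfeiting: 22.
R1 applies: 22 + 2 = 24.
R2 applies: 24 − 3 = 21.
R3 applies: 21 + 2 = 23.
R4 applies (level before this adjustment is 23 ≥ 10, so +2): 23 + 2 = 25.
R5 applies: 25 + 3 = 28.
R6 applies (level before this adjustment is 28 ≥ 13, so +4): 28 + 4 = 32.
Final offense level: 32.
Criminal history: 11 prior points → Category B (2-12).
Level 32 falls in the 31-32 band.
Grid: Level 31-32 × Category B = 1320-1500 days.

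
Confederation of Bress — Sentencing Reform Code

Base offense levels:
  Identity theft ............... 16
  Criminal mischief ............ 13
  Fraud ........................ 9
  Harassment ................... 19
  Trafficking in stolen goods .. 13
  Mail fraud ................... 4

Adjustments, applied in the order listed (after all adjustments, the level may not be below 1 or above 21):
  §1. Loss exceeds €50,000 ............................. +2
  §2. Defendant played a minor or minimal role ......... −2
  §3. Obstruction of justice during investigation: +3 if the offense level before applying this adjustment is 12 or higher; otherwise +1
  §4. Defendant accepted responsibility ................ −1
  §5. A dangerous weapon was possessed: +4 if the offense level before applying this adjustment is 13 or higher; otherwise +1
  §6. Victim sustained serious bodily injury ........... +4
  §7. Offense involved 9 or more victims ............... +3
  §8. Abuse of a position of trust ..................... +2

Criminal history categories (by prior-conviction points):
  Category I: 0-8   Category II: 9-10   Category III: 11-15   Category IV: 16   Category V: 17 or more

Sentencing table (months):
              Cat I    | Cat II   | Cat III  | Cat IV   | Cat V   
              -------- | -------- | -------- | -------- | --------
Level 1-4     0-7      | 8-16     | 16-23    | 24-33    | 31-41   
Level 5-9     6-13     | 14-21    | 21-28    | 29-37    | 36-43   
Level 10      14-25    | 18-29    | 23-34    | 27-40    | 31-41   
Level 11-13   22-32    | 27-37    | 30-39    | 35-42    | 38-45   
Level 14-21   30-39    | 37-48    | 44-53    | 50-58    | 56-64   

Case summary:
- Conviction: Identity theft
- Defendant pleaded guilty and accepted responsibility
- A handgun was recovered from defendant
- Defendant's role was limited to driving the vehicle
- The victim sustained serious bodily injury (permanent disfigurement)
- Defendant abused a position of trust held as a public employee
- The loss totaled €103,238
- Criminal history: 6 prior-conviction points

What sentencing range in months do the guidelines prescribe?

30-39 months

Base offense level for identity theft: 16.
§1 applies: 16 + 2 = 18.
§2 applies: 18 − 2 = 16.
§3 does not apply.
§4 applies: 16 − 1 = 15.
§5 applies (level before this adjustment is 15 ≥ 13, so +4): 15 + 4 = 19.
§6 applies: 19 + 4 = 23.
§7 does not apply.
§8 applies: 23 + 2 = 25.
Level 25 exceeds the maximum of 21; capped at 21.
Final offense level: 21.
Criminal history: 6 prior points → Category I (0-8).
Level 21 falls in the 14-21 band.
Grid: Level 14-21 × Category I = 30-39 months.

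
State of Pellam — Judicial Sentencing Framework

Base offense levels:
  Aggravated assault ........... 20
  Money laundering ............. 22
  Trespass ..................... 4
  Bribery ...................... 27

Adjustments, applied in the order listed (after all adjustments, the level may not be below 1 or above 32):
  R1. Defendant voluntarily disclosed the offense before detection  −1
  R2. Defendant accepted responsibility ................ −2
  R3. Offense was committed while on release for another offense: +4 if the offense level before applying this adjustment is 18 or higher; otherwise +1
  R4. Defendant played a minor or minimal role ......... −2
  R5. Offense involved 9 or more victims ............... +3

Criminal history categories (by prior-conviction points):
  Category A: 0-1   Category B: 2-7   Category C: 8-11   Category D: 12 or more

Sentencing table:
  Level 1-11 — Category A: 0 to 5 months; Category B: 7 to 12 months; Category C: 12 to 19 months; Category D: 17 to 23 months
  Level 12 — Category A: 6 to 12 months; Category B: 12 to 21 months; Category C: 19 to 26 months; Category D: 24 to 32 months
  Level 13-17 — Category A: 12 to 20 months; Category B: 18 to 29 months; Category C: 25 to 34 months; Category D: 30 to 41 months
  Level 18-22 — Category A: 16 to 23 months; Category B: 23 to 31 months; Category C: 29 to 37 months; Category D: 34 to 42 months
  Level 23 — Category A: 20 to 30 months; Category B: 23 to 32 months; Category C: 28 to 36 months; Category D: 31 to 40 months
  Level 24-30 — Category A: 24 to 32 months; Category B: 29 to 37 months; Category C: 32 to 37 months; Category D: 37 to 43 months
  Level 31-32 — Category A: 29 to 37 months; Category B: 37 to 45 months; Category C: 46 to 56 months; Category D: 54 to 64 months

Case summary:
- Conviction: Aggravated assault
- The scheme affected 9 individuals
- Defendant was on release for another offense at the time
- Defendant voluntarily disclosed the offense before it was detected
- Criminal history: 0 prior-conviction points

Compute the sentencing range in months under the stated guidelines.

24-32 months

Base offense level for aggravated assault: 20.
R1 applies: 20 − 1 = 19.
R2 does not apply.
R3 applies (level before this adjustment is 19 ≥ 18, so +4): 19 + 4 = 23.
R4 does not apply.
R5 applies: 23 + 3 = 26.
Final offense level: 26.
Criminal history: 0 prior points → Category A (0-1).
Level 26 falls in the 24-30 band.
Grid: Level 24-30 × Category A = 24-32 months.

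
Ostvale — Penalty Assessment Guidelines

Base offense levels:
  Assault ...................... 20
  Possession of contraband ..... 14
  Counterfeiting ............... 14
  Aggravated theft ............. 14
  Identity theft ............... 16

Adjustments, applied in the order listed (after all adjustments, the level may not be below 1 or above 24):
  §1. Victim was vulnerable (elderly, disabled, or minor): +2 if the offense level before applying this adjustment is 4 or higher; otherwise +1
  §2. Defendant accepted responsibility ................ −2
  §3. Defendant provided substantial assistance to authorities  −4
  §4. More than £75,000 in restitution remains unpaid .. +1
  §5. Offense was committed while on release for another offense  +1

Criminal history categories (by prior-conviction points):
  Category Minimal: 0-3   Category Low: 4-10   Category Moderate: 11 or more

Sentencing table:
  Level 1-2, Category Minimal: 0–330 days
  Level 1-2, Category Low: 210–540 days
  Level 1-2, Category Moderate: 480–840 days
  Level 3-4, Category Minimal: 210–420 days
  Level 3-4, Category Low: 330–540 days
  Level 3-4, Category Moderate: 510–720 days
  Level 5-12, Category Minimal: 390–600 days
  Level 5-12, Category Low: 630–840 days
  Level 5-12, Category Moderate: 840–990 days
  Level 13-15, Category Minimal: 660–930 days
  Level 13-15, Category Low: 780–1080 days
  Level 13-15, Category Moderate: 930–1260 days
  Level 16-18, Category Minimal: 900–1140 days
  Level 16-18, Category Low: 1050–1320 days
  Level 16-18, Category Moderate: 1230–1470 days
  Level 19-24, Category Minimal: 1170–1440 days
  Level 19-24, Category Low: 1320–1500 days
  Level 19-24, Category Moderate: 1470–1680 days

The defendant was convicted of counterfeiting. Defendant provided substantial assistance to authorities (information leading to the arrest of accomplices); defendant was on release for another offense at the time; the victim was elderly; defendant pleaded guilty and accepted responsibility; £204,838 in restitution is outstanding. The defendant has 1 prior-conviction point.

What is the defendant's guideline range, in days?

390-600 days

Base offense level for counterfeiting: 14.
§1 applies (level before this adjustment is 14 ≥ 4, so +2): 14 + 2 = 16.
§2 applies: 16 − 2 = 14.
§3 applies: 14 − 4 = 10.
§4 applies: 10 + 1 = 11.
§5 applies: 11 + 1 = 12.
Final offense level: 12.
Criminal history: 1 prior point → Category Minimal (0-3).
Level 12 falls in the 5-12 band.
Grid: Level 5-12 × Category Minimal = 390-600 days.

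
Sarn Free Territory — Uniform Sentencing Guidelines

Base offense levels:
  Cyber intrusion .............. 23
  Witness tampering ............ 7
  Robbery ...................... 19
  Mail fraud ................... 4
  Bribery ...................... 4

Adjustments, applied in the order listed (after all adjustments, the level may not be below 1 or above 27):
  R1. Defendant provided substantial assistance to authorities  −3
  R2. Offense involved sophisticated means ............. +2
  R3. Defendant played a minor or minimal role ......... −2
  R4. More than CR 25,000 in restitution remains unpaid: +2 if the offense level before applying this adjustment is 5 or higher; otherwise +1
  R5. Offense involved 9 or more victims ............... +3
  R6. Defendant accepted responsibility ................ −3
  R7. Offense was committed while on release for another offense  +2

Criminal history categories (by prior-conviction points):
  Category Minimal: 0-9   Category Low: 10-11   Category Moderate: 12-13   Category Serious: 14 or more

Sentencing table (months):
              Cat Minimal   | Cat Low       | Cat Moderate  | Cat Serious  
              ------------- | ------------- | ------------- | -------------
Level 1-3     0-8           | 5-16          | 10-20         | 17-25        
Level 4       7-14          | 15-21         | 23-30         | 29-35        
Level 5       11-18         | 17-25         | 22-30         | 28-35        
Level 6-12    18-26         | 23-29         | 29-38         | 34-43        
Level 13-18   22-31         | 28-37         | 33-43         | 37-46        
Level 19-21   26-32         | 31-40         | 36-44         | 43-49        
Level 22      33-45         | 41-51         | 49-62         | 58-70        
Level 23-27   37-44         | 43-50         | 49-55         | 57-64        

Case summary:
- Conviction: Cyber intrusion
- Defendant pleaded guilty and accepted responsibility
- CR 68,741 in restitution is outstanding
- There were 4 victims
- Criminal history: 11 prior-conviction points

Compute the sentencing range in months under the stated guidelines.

41-51 months

Base offense level for cyber intrusion: 23.
R4 applies (level before this adjustment is 23 ≥ 5, so +2): 23 + 2 = 25.
R5 does not apply.
R6 applies: 25 − 3 = 22.
R7 does not apply.
Final offense level: 22.
Criminal history: 11 prior points → Category Low (10-11).
Level 22 falls in the 22 band.
Grid: Level 22 × Category Low = 41-51 months.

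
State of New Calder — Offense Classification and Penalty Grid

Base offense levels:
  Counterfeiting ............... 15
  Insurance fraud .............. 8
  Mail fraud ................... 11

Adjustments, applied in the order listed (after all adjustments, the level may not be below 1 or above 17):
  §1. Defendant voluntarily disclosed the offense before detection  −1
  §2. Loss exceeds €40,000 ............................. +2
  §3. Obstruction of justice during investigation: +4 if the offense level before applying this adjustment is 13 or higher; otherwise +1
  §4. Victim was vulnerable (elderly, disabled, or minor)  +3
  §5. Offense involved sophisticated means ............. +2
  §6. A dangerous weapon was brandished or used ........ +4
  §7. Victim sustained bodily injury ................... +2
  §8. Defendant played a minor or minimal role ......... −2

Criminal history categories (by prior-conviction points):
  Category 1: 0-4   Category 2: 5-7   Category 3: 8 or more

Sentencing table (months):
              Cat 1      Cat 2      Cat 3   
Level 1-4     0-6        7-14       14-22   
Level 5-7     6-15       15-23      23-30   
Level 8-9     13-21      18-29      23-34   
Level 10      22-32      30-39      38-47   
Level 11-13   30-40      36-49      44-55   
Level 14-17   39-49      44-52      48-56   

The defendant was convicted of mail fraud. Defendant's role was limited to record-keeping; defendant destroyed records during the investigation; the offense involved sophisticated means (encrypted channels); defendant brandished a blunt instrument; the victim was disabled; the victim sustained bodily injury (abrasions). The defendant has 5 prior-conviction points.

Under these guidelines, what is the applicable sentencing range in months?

44-52 months

Base offense level for mail fraud: 11.
§3 applies (level before this adjustment is 11 < 13, so +1): 11 + 1 = 12.
§4 applies: 12 + 3 = 15.
§5 applies: 15 + 2 = 17.
§6 applies: 17 + 4 = 21.
§7 applies: 21 + 2 = 23.
§8 applies: 23 − 2 = 21.
Level 21 exceeds the maximum of 17; capped at 17.
Final offense level: 17.
Criminal history: 5 prior points → Category 2 (5-7).
Level 17 falls in the 14-17 band.
Grid: Level 14-17 × Category 2 = 44-52 months.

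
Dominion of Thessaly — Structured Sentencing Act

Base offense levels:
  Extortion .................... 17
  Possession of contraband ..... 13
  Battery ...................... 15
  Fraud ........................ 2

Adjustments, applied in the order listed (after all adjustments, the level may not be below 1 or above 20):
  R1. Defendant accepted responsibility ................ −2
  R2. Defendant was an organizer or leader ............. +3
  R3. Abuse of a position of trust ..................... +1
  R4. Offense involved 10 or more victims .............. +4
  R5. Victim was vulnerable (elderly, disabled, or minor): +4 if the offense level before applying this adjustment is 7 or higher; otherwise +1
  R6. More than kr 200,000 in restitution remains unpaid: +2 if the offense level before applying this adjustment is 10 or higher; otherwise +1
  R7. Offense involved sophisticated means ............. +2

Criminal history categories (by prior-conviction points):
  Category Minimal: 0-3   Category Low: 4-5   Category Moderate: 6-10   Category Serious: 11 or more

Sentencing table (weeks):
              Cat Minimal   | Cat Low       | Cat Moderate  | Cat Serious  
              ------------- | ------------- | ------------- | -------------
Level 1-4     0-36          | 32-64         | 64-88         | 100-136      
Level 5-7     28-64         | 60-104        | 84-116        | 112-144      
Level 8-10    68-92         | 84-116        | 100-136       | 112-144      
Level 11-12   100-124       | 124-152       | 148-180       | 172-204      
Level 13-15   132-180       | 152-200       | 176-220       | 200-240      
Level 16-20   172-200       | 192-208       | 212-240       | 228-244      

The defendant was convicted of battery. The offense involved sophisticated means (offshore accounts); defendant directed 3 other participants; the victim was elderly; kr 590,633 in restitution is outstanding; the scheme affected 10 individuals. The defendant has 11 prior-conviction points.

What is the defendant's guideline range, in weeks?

Base offense level for battery: 15.
R1 does not apply.
R2 applies: 15 + 3 = 18.
R4 applies: 18 + 4 = 22.
R5 applies (level before this adjustment is 22 ≥ 7, so +4): 22 + 4 = 26.
R6 applies (level before this adjustment is 26 ≥ 10, so +2): 26 + 2 = 28.
R7 applies: 28 + 2 = 30.
Level 30 exceeds the maximum of 20; capped at 20.
Final offense level: 20.
Criminal history: 11 prior points → Category Serious (11+).
Level 20 falls in the 16-20 band.
Grid: Level 16-20 × Category Serious = 228-244 weeks.

228-244 weeks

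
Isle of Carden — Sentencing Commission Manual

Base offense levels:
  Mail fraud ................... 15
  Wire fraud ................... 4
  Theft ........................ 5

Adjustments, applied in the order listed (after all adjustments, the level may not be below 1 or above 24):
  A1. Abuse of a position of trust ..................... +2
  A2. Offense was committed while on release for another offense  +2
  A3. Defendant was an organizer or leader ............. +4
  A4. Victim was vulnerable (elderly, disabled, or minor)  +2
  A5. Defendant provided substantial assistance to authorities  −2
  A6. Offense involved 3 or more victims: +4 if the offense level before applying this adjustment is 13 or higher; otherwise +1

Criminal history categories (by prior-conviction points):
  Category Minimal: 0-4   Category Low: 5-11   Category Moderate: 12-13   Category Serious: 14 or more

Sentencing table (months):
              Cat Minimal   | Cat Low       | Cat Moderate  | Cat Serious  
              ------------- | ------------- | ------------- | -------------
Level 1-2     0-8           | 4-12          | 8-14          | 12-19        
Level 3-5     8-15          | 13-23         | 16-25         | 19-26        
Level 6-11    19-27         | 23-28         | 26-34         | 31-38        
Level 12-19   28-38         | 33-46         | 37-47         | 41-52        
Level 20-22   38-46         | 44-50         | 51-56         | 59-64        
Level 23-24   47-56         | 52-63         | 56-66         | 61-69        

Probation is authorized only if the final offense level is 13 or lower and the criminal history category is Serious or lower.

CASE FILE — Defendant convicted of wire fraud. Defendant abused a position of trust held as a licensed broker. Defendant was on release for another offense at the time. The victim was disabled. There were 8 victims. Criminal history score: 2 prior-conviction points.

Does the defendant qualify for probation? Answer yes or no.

Yes

Base offense level for wire fraud: 4.
A1 applies: 4 + 2 = 6.
A2 applies: 6 + 2 = 8.
A4 applies: 8 + 2 = 10.
A5 does not apply.
A6 applies (level before this adjustment is 10 < 13, so +1): 10 + 1 = 11.
Final offense level: 11.
Criminal history: 2 prior points → Category Minimal (0-4).
Level 11 falls in the 6-11 band.
Grid: Level 6-11 × Category Minimal = 19-27 months.
Probation check: level 11 ≤ 13 and category Minimal ≤ Serious → eligible.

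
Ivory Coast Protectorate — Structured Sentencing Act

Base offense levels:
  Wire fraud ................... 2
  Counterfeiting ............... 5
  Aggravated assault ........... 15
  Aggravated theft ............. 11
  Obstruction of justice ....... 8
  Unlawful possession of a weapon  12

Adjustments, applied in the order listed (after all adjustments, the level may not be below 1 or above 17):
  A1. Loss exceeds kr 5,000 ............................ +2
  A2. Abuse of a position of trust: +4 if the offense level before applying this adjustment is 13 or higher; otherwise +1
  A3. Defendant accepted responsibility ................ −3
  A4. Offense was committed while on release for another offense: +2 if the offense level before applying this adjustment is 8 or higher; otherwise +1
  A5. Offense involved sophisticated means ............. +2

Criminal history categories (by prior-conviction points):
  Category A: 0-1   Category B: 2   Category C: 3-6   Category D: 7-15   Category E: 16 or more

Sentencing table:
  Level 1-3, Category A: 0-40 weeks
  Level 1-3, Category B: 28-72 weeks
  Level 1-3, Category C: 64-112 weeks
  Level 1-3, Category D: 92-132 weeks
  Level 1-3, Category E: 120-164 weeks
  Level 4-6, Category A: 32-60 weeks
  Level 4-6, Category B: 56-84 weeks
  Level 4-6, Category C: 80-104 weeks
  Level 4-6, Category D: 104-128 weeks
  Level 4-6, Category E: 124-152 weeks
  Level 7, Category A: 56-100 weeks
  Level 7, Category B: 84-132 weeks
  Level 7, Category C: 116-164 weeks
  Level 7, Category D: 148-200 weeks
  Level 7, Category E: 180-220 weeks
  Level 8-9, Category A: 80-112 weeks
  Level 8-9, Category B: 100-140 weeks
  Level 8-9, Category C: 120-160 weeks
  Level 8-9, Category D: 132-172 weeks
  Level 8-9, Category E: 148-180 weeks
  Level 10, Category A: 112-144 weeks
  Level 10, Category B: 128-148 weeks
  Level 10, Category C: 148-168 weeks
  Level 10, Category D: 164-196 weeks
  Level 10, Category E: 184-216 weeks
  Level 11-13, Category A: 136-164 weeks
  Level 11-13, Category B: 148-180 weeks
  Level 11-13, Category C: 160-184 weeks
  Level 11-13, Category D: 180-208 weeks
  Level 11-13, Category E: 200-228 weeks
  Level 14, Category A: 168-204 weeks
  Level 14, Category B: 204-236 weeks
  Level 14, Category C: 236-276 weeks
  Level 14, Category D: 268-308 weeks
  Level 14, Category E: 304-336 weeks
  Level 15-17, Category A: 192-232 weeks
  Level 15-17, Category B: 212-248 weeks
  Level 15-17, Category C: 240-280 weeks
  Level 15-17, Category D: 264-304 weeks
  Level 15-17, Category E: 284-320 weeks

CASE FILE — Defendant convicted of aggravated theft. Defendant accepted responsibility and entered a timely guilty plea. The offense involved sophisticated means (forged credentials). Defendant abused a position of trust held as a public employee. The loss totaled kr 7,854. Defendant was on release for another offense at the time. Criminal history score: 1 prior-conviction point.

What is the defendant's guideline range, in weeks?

192-232 weeks

Base offense level for aggravated theft: 11.
A1 applies: 11 + 2 = 13.
A2 applies (level before this adjustment is 13 ≥ 13, so +4): 13 + 4 = 17.
A3 applies: 17 − 3 = 14.
A4 applies (level before this adjustment is 14 ≥ 8, so +2): 14 + 2 = 16.
A5 applies: 16 + 2 = 18.
Level 18 exceeds the maximum of 17; capped at 17.
Final offense level: 17.
Criminal history: 1 prior point → Category A (0-1).
Level 17 falls in the 15-17 band.
Grid: Level 15-17 × Category A = 192-232 weeks.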